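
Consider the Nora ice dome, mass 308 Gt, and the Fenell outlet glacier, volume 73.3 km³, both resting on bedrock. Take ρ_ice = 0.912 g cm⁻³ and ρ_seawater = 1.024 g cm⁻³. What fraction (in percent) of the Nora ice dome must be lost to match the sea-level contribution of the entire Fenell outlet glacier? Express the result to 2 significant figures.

Equal sea-level rise means equal mass of meltwater, i.e. equal mass of ice lost.
Ice mass of Fenell: 6.685×10^13 kg; ice mass of Nora: 3.080×10^14 kg.
Fraction required = 6.685×10^13 / 3.080×10^14 = 0.217 → 22 %.

≈ 22 %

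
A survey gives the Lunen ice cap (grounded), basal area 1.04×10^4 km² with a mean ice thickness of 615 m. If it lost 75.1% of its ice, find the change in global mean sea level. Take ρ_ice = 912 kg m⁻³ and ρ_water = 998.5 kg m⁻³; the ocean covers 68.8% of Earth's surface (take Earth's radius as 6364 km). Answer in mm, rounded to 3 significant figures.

Lunen: ice volume = 1.04×10^4 km² × 615 m = 6396 km³; 0.751 × 6396 × (912/998.5) = 4387 km³ of water.
Spread over 3.50×10^14 m² of ocean, Δh = 4.387×10^12 / 3.50×10^14 = 0.0125 m = 12.5 mm.

≈ 12.5 mm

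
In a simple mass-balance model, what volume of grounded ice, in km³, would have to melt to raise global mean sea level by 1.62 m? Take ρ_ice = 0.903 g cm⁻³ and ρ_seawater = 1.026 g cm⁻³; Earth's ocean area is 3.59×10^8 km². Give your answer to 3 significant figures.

Required water volume = Δh × A = 1.62 m × 3.59×10^14 m² = 5.816×10^14 m³ = 5.816×10^5 km³.
Ice volume = water volume × ρ_w/ρ_ice = 5.816×10^5 × 1026/903 = 6.61×10^5 km³.

≈ 6.61×10^5 km³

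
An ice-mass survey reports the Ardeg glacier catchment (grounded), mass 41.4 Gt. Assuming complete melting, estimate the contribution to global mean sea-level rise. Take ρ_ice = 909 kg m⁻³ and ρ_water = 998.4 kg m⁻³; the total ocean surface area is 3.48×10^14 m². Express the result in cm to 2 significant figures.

≈ 0.012 cm

Ardeg: 41.4 Gt = 4.140×10^13 kg; dividing by ρ_w = 998.4 kg m⁻³ gives 4.147×10^10 m³ of water.
Spread over 3.48×10^14 m² of ocean, Δh = 4.147×10^10 / 3.48×10^14 = 1.19×10^-4 m = 0.012 cm.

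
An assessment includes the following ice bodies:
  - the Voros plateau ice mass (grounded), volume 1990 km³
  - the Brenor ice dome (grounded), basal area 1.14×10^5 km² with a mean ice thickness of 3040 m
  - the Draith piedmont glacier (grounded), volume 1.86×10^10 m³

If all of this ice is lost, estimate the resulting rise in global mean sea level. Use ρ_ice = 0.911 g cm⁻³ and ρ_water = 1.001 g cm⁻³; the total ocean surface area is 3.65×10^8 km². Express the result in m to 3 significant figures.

≈ 0.869 m

Voros: 1990 km³ × (911/1001) = 1811 km³ of water.
Brenor: ice volume = 1.14×10^5 km² × 3040 m = 3.466×10^5 km³; 3.466×10^5 × (911/1001) = 3.154×10^5 km³ of water.
Draith: 1.86×10^10 m³ × (911/1001) = 1.693×10^10 m³ of water.
Total added water ≈ 3.172×10^14 m³ over 3.65×10^14 m² → Δh = 0.869 m.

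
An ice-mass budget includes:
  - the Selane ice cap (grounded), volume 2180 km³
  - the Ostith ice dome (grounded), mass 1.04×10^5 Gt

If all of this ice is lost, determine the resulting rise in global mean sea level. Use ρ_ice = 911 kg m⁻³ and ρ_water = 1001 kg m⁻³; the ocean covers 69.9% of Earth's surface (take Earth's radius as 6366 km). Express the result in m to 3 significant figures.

Selane: 2180 km³ × (911/1001) = 1984 km³ of water.
Ostith: 1.04×10^5 Gt = 1.040×10^17 kg; dividing by ρ_w = 1001 kg m⁻³ gives 1.039×10^14 m³ of water.
Total added water ≈ 1.059×10^14 m³ over 3.56×10^14 m² → Δh = 0.297 m.

≈ 0.297 m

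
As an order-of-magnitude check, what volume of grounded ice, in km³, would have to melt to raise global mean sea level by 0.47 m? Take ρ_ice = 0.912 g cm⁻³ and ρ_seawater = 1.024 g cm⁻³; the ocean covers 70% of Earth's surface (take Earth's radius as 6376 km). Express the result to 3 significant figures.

≈ 1.89×10^5 km³

Required water volume = Δh × A = 0.47 m × 3.58×10^14 m² = 1.681×10^14 m³ = 1.681×10^5 km³.
Ice volume = water volume × ρ_w/ρ_ice = 1.681×10^5 × 1024/912 = 1.89×10^5 km³.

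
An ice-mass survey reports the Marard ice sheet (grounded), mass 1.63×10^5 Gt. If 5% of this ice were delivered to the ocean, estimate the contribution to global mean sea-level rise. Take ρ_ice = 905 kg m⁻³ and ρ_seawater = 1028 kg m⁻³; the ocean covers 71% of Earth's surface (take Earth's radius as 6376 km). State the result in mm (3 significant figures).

Marard: 0.05 × 1.63×10^5 Gt = 8.150×10^15 kg; dividing by ρ_w = 1028 kg m⁻³ gives 7.928×10^12 m³ of water.
Spread over 3.63×10^14 m² of ocean, Δh = 7.928×10^12 / 3.63×10^14 = 0.0219 m = 21.9 mm.

≈ 21.9 mm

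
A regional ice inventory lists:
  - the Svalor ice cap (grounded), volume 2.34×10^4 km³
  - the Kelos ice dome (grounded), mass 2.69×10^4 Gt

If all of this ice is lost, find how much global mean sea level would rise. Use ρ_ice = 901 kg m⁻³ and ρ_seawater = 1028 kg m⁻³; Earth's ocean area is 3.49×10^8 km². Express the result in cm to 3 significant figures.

Svalor: 2.34×10^4 km³ × (901/1028) = 2.051×10^4 km³ of water.
Kelos: 2.69×10^4 Gt = 2.690×10^16 kg; dividing by ρ_w = 1028 kg m⁻³ gives 2.617×10^13 m³ of water.
Total added water ≈ 4.668×10^13 m³ over 3.49×10^14 m² → Δh = 0.134 m = 13.4 cm.

≈ 13.4 cm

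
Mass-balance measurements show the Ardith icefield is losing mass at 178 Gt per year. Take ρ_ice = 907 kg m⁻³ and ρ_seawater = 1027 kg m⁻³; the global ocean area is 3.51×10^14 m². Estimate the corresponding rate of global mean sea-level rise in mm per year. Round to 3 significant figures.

≈ 0.494 mm/yr

ρ_w = 1027 kg m⁻³. Annual water volume added = 178 Gt / ρ_w = 1.780×10^14 kg / 1027 kg m⁻³ = 1.733×10^11 m³.
Δh per year = 1.733×10^11 / 3.51×10^14 = 4.94×10^-4 m = 0.494 mm.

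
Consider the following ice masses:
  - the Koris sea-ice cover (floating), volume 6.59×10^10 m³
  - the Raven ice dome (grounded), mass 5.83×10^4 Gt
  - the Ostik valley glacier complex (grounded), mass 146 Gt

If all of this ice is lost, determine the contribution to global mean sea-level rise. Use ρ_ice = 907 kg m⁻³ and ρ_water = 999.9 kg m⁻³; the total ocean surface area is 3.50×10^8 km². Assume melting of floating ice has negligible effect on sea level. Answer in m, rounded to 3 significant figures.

The Koris sea-ice cover is floating and already displaces its own weight of water, so its melt adds essentially nothing to sea level.
Raven: 5.83×10^4 Gt = 5.830×10^16 kg; dividing by ρ_w = 999.9 kg m⁻³ gives 5.831×10^13 m³ of water.
Ostik: 146 Gt = 1.460×10^14 kg; dividing by ρ_w = 999.9 kg m⁻³ gives 1.460×10^11 m³ of water.
Total added water ≈ 5.845×10^13 m³ over 3.50×10^14 m² → Δh = 0.167 m.

≈ 0.167 m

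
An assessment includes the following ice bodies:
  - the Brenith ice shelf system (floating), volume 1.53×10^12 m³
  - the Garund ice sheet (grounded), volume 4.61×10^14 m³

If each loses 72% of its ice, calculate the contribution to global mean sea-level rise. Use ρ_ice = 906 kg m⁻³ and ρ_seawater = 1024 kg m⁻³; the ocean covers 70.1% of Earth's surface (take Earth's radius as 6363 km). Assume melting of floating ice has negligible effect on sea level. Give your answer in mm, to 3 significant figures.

The Brenith ice shelf system is floating and already displaces its own weight of water, so its melt adds essentially nothing to sea level.
Garund: 0.72 × 4.61×10^14 m³ × (906/1024) = 2.937×10^14 m³ of water.
Total added water ≈ 2.937×10^14 m³ over 3.57×10^14 m² → Δh = 0.823 m = 823 mm.

≈ 823 mm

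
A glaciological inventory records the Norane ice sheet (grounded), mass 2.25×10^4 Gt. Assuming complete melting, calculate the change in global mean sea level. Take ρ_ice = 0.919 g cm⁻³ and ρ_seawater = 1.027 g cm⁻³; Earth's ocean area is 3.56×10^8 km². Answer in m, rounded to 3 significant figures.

Norane: 2.25×10^4 Gt = 2.250×10^16 kg; dividing by ρ_w = 1.027 g cm⁻³ = 1027 kg m⁻³ gives 2.191×10^13 m³ of water.
Spread over 3.56×10^14 m² of ocean, Δh = 2.191×10^13 / 3.56×10^14 = 0.0615 m.

≈ 0.0615 m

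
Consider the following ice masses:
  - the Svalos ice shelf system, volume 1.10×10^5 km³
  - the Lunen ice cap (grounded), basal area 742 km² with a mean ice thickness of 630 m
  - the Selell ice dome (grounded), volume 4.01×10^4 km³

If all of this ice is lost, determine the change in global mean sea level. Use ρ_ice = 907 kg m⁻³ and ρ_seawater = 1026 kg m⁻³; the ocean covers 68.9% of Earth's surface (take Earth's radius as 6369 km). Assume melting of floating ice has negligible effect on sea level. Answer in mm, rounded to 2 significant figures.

The Svalos ice shelf system is floating and already displaces its own weight of water, so its melt adds essentially nothing to sea level.
Lunen: ice volume = 742 km² × 630 m = 467.5 km³; 467.5 × (907/1026) = 413.2 km³ of water.
Selell: 4.01×10^4 km³ × (907/1026) = 3.545×10^4 km³ of water.
Total added water ≈ 3.586×10^13 m³ over 3.51×10^14 m² → Δh = 0.102 m = 100 mm.

≈ 100 mm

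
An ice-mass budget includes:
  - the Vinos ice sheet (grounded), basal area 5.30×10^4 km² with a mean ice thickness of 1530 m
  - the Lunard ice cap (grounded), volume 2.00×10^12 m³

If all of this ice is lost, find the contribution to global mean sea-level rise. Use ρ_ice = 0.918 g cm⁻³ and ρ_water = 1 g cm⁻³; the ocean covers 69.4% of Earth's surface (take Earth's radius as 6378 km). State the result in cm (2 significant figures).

Vinos: ice volume = 5.30×10^4 km² × 1530 m = 8.109×10^4 km³; 8.109×10^4 × (918/1000) = 7.444×10^4 km³ of water.
Lunard: 2.00×10^12 m³ × (918/1000) = 1.836×10^12 m³ of water.
Total added water ≈ 7.628×10^13 m³ over 3.55×10^14 m² → Δh = 0.215 m = 22 cm.

≈ 22 cm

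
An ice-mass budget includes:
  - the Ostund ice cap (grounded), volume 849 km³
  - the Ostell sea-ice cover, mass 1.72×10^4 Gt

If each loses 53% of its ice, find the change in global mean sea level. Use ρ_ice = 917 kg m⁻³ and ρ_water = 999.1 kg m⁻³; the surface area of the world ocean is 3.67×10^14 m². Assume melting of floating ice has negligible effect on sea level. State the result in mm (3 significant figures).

≈ 1.13 mm

Ostund: 0.53 × 849 km³ × (917/999.1) = 413.0 km³ of water.
The Ostell sea-ice cover is floating and already displaces its own weight of water, so its melt adds essentially nothing to sea level.
Total added water ≈ 4.130×10^11 m³ over 3.67×10^14 m² → Δh = 1.13×10^-3 m = 1.13 mm.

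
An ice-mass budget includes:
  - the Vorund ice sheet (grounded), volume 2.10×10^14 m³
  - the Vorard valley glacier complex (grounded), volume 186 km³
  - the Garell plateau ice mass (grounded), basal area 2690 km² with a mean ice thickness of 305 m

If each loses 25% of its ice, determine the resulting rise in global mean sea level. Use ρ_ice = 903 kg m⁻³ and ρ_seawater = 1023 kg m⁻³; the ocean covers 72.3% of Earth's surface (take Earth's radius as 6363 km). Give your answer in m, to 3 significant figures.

≈ 0.127 m

Vorund: 0.25 × 2.10×10^14 m³ × (903/1023) = 4.634×10^13 m³ of water.
Vorard: 0.25 × 186 km³ × (903/1023) = 41.05 km³ of water.
Garell: ice volume = 2690 km² × 305 m = 820.5 km³; 0.25 × 820.5 × (903/1023) = 181.1 km³ of water.
Total added water ≈ 4.656×10^13 m³ over 3.68×10^14 m² → Δh = 0.127 m.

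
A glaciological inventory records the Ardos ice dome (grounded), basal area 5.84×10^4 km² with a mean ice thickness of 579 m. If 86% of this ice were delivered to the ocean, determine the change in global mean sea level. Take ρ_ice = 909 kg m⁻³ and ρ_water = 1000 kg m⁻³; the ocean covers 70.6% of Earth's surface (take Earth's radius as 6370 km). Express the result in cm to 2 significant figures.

≈ 7.3 cm

Ardos: ice volume = 5.84×10^4 km² × 579 m = 3.381×10^4 km³; 0.86 × 3.381×10^4 × (909/1000) = 2.643×10^4 km³ of water.
Spread over 3.60×10^14 m² of ocean, Δh = 2.643×10^13 / 3.60×10^14 = 0.0734 m = 7.3 cm.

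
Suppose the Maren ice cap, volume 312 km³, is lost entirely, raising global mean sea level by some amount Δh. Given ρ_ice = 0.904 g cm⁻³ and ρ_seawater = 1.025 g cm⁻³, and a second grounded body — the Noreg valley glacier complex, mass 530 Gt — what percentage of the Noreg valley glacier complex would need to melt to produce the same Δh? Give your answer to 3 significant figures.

Equal sea-level rise means equal mass of meltwater, i.e. equal mass of ice lost.
Ice mass of Maren: 2.820×10^14 kg; ice mass of Noreg: 5.300×10^14 kg.
Fraction required = 2.820×10^14 / 5.300×10^14 = 0.532 → 53.2 %.

≈ 53.2 %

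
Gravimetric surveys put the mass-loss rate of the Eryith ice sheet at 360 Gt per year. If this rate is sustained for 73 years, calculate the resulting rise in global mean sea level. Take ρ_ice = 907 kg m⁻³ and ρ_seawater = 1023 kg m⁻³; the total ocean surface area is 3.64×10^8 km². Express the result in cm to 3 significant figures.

≈ 7.06 cm

Total mass lost = 360 Gt/yr × 73 yr = 2.628×10^4 Gt = 2.628×10^16 kg.
ρ_w = 1023 kg m⁻³, so water volume = 2.628×10^16 / 1023 = 2.569×10^13 m³.
Δh = 2.569×10^13 / 3.64×10^14 = 0.0706 m = 7.06 cm.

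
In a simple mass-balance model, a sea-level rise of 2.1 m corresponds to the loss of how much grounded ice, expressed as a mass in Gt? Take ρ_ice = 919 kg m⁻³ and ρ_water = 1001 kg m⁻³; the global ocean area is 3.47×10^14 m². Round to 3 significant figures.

Required water volume = Δh × A = 2.1 m × 3.47×10^14 m² = 7.287×10^14 m³.
ρ_w = 1001 kg m⁻³, so the mass of water = 7.287×10^14 m³ × 1001 kg m⁻³ = 7.294×10^17 kg = 7.29×10^5 Gt (and the same mass of ice, by conservation).

≈ 7.29×10^5 Gt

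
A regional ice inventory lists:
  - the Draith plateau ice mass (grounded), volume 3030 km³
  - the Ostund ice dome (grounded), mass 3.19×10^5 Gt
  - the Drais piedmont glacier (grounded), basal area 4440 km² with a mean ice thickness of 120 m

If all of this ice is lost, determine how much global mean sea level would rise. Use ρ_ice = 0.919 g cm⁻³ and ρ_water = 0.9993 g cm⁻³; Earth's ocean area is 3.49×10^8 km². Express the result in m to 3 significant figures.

≈ 0.924 m

Draith: 3030 km³ × (919/999.3) = 2787 km³ of water.
Ostund: 3.19×10^5 Gt = 3.190×10^17 kg; dividing by ρ_w = 0.9993 g cm⁻³ = 999.3 kg m⁻³ gives 3.192×10^14 m³ of water.
Drais: ice volume = 4440 km² × 120 m = 532.8 km³; 532.8 × (919/999.3) = 490.0 km³ of water.
Total added water ≈ 3.225×10^14 m³ over 3.49×10^14 m² → Δh = 0.924 m.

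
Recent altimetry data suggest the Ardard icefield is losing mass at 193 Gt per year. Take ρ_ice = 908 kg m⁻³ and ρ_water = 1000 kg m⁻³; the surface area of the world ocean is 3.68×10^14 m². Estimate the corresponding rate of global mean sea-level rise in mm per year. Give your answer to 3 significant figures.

≈ 0.524 mm/yr

ρ_w = 1000 kg m⁻³. Annual water volume added = 193 Gt / ρ_w = 1.930×10^14 kg / 1000 kg m⁻³ = 1.930×10^11 m³.
Δh per year = 1.930×10^11 / 3.68×10^14 = 5.24×10^-4 m = 0.524 mm.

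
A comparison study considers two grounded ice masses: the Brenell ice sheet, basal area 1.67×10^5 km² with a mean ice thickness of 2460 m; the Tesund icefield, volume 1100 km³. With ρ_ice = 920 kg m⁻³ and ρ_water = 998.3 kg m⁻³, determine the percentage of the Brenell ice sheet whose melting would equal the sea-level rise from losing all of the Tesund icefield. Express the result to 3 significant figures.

≈ 0.268 %

Equal sea-level rise means equal mass of meltwater, i.e. equal mass of ice lost.
Ice mass of Tesund: 1.012×10^15 kg; ice mass of Brenell: 3.780×10^17 kg.
Fraction required = 1.012×10^15 / 3.780×10^17 = 2.68×10^-3 → 0.268 %.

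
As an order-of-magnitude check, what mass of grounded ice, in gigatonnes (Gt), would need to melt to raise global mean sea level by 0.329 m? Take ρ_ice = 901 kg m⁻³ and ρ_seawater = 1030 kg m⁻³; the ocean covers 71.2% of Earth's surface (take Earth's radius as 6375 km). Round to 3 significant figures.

Required water volume = Δh × A = 0.329 m × 3.64×10^14 m² = 1.196×10^14 m³.
ρ_w = 1030 kg m⁻³, so the mass of water = 1.196×10^14 m³ × 1030 kg m⁻³ = 1.232×10^17 kg = 1.23×10^5 Gt (and the same mass of ice, by conservation).

≈ 1.23×10^5 Gt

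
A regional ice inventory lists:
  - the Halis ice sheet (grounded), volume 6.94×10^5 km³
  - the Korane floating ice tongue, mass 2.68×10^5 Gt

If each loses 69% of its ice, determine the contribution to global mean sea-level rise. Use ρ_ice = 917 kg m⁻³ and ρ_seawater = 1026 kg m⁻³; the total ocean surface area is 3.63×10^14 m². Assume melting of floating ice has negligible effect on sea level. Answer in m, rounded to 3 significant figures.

≈ 1.18 m

Halis: 0.69 × 6.94×10^5 km³ × (917/1026) = 4.280×10^5 km³ of water.
The Korane floating ice tongue is floating and already displaces its own weight of water, so its melt adds essentially nothing to sea level.
Total added water ≈ 4.280×10^14 m³ over 3.63×10^14 m² → Δh = 1.18 m.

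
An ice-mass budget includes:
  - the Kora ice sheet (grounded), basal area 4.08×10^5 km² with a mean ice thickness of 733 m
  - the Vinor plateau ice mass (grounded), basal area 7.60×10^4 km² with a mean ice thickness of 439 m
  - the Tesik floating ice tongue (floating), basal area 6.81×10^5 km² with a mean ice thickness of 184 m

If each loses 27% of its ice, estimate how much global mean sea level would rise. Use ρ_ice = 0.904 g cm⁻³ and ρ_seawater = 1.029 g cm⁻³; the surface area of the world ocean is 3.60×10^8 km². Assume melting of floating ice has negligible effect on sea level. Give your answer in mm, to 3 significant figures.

≈ 219 mm

Kora: ice volume = 4.08×10^5 km² × 733 m = 2.991×10^5 km³; 0.27 × 2.991×10^5 × (904/1029) = 7.094×10^4 km³ of water.
Vinor: ice volume = 7.60×10^4 km² × 439 m = 3.336×10^4 km³; 0.27 × 3.336×10^4 × (904/1029) = 7914 km³ of water.
The Tesik floating ice tongue is floating and already displaces its own weight of water, so its melt adds essentially nothing to sea level.
Total added water ≈ 7.885×10^13 m³ over 3.60×10^14 m² → Δh = 0.219 m = 219 mm.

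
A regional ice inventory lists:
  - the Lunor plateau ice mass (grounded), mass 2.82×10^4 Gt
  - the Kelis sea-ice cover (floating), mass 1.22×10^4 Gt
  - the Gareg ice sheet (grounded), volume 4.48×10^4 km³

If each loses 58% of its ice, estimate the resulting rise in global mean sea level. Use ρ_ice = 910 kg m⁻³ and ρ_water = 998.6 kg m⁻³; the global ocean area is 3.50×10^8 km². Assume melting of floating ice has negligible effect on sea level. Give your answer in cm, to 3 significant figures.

Lunor: 0.58 × 2.82×10^4 Gt = 1.636×10^16 kg; dividing by ρ_w = 998.6 kg m⁻³ gives 1.638×10^13 m³ of water.
The Kelis sea-ice cover is floating and already displaces its own weight of water, so its melt adds essentially nothing to sea level.
Gareg: 0.58 × 4.48×10^4 km³ × (910/998.6) = 2.368×10^4 km³ of water.
Total added water ≈ 4.006×10^13 m³ over 3.50×10^14 m² → Δh = 0.114 m = 11.4 cm.

≈ 11.4 cm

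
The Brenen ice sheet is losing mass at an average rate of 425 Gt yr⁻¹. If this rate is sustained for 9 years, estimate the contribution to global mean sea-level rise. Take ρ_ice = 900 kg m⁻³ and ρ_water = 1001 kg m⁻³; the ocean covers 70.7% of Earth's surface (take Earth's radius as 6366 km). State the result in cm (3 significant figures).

Total mass lost = 425 Gt/yr × 9 yr = 3825 Gt = 3.825×10^15 kg.
ρ_w = 1001 kg m⁻³, so water volume = 3.825×10^15 / 1001 = 3.821×10^12 m³.
Δh = 3.821×10^12 / 3.60×10^14 = 0.0106 m = 1.06 cm.

≈ 1.06 cm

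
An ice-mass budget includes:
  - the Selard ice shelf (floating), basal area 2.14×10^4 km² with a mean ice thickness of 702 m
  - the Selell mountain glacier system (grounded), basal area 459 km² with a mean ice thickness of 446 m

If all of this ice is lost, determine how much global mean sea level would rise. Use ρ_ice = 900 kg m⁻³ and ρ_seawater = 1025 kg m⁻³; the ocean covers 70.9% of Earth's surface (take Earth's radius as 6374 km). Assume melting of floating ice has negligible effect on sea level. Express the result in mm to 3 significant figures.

≈ 0.497 mm

The Selard ice shelf is floating and already displaces its own weight of water, so its melt adds essentially nothing to sea level.
Selell: ice volume = 459 km² × 446 m = 204.7 km³; 204.7 × (900/1025) = 179.7 km³ of water.
Total added water ≈ 1.797×10^11 m³ over 3.62×10^14 m² → Δh = 4.97×10^-4 m = 0.497 mm.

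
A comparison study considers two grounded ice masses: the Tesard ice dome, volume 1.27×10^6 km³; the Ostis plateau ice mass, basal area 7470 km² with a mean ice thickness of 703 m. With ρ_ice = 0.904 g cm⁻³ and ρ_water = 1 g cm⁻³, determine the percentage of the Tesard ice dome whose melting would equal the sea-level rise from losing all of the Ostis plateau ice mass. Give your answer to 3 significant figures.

≈ 0.413 %

Equal sea-level rise means equal mass of meltwater, i.e. equal mass of ice lost.
Ice mass of Ostis: 4.747×10^15 kg; ice mass of Tesard: 1.148×10^18 kg.
Fraction required = 4.747×10^15 / 1.148×10^18 = 4.13×10^-3 → 0.413 %.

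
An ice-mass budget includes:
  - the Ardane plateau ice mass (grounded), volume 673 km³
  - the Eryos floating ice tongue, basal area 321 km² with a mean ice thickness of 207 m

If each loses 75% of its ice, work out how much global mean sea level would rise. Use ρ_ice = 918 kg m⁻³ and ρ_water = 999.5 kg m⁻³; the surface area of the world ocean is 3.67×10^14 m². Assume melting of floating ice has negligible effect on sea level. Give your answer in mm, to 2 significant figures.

≈ 1.3 mm

Ardane: 0.75 × 673 km³ × (918/999.5) = 463.6 km³ of water.
The Eryos floating ice tongue is floating and already displaces its own weight of water, so its melt adds essentially nothing to sea level.
Total added water ≈ 4.636×10^11 m³ over 3.67×10^14 m² → Δh = 1.26×10^-3 m = 1.3 mm.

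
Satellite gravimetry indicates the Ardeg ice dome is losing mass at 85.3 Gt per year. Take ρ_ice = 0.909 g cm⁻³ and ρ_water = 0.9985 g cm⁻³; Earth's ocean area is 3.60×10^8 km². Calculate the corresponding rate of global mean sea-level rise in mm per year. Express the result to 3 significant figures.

ρ_w = 0.9985 g cm⁻³ = 998.5 kg m⁻³. Annual water volume added = 85.3 Gt / ρ_w = 8.530×10^13 kg / 998.5 kg m⁻³ = 8.543×10^10 m³.
Δh per year = 8.543×10^10 / 3.60×10^14 = 2.37×10^-4 m = 0.237 mm.

≈ 0.237 mm/yr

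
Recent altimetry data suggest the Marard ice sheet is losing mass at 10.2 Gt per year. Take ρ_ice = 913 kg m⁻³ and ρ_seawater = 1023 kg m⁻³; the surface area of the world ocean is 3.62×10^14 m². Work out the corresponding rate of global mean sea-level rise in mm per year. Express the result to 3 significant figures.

ρ_w = 1023 kg m⁻³. Annual water volume added = 10.2 Gt / ρ_w = 1.020×10^13 kg / 1023 kg m⁻³ = 9.971×10^9 m³.
Δh per year = 9.971×10^9 / 3.62×10^14 = 2.75×10^-5 m = 0.0275 mm.

≈ 0.0275 mm/yr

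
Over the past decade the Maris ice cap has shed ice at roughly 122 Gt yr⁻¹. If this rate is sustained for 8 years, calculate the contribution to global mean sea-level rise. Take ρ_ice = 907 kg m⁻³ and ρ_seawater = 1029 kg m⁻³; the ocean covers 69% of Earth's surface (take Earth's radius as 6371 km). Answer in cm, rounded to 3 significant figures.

Total mass lost = 122 Gt/yr × 8 yr = 976.0 Gt = 9.760×10^14 kg.
ρ_w = 1029 kg m⁻³, so water volume = 9.760×10^14 / 1029 = 9.485×10^11 m³.
Δh = 9.485×10^11 / 3.52×10^14 = 2.70×10^-3 m = 0.270 cm.

≈ 0.270 cm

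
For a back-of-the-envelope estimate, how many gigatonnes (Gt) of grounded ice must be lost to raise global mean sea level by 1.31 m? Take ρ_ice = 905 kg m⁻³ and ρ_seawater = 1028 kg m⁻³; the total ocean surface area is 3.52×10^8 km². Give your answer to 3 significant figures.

Required water volume = Δh × A = 1.31 m × 3.52×10^14 m² = 4.611×10^14 m³.
ρ_w = 1028 kg m⁻³, so the mass of water = 4.611×10^14 m³ × 1028 kg m⁻³ = 4.740×10^17 kg = 4.74×10^5 Gt (and the same mass of ice, by conservation).

≈ 4.74×10^5 Gt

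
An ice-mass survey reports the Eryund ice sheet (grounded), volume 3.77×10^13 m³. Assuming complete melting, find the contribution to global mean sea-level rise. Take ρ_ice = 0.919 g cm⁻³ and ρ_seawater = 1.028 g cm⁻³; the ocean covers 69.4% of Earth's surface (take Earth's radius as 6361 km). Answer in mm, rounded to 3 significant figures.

≈ 95.5 mm

Eryund: 3.77×10^13 m³ × (919/1028) = 3.370×10^13 m³ of water.
Spread over 3.53×10^14 m² of ocean, Δh = 3.370×10^13 / 3.53×10^14 = 0.0955 m = 95.5 mm.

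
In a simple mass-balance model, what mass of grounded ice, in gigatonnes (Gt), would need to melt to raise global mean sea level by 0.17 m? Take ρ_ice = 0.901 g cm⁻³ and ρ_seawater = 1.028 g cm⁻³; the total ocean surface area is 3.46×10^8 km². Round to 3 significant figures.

≈ 6.05×10^4 Gt

Required water volume = Δh × A = 0.17 m × 3.46×10^14 m² = 5.882×10^13 m³.
ρ_w = 1.028 g cm⁻³ = 1028 kg m⁻³, so the mass of water = 5.882×10^13 m³ × 1028 kg m⁻³ = 6.047×10^16 kg = 6.05×10^4 Gt (and the same mass of ice, by conservation).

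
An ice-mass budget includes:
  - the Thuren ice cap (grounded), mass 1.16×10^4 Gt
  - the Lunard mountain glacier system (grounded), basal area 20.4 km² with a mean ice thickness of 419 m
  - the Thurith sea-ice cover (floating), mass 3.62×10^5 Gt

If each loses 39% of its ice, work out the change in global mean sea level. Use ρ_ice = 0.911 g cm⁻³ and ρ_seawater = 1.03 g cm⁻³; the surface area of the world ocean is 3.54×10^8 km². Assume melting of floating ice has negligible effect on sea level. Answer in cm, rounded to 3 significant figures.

Thuren: 0.39 × 1.16×10^4 Gt = 4.524×10^15 kg; dividing by ρ_w = 1.03 g cm⁻³ = 1030 kg m⁻³ gives 4.392×10^12 m³ of water.
Lunard: ice volume = 20.4 km² × 419 m = 8.548 km³; 0.39 × 8.548 × (911/1030) = 2.948 km³ of water.
The Thurith sea-ice cover is floating and already displaces its own weight of water, so its melt adds essentially nothing to sea level.
Total added water ≈ 4.395×10^12 m³ over 3.54×10^14 m² → Δh = 0.0124 m = 1.24 cm.

≈ 1.24 cm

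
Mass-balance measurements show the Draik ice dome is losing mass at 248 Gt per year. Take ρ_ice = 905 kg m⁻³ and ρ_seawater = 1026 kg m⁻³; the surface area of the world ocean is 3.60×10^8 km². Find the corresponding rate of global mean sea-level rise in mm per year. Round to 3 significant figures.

≈ 0.671 mm/yr

ρ_w = 1026 kg m⁻³. Annual water volume added = 248 Gt / ρ_w = 2.480×10^14 kg / 1026 kg m⁻³ = 2.417×10^11 m³.
Δh per year = 2.417×10^11 / 3.60×10^14 = 6.71×10^-4 m = 0.671 mm.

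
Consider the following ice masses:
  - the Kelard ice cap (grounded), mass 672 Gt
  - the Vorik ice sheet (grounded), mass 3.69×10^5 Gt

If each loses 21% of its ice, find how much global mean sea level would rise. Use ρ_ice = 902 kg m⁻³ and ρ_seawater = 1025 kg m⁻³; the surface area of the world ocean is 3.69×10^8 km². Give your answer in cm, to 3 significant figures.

Kelard: 0.21 × 672 Gt = 1.411×10^14 kg; dividing by ρ_w = 1025 kg m⁻³ gives 1.377×10^11 m³ of water.
Vorik: 0.21 × 3.69×10^5 Gt = 7.749×10^16 kg; dividing by ρ_w = 1025 kg m⁻³ gives 7.560×10^13 m³ of water.
Total added water ≈ 7.574×10^13 m³ over 3.69×10^14 m² → Δh = 0.205 m = 20.5 cm.

≈ 20.5 cm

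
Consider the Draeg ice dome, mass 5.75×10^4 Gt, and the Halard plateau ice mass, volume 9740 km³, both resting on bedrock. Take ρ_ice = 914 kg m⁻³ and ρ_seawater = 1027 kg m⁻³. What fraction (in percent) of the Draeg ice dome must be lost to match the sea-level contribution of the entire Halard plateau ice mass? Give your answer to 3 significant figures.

Equal sea-level rise means equal mass of meltwater, i.e. equal mass of ice lost.
Ice mass of Halard: 8.902×10^15 kg; ice mass of Draeg: 5.750×10^16 kg.
Fraction required = 8.902×10^15 / 5.750×10^16 = 0.155 → 15.5 %.

≈ 15.5 %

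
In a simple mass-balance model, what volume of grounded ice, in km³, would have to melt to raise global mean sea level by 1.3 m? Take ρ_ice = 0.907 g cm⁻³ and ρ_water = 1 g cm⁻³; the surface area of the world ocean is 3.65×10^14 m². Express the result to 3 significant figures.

Required water volume = Δh × A = 1.3 m × 3.65×10^14 m² = 4.745×10^14 m³ = 4.745×10^5 km³.
Ice volume = water volume × ρ_w/ρ_ice = 4.745×10^5 × 1000/907 = 5.23×10^5 km³.

≈ 5.23×10^5 km³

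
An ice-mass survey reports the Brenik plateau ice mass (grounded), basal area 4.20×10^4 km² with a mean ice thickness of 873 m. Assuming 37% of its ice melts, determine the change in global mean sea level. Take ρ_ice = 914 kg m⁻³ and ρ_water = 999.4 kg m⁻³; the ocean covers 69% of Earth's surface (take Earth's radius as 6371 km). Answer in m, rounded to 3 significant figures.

Brenik: ice volume = 4.20×10^4 km² × 873 m = 3.667×10^4 km³; 0.37 × 3.667×10^4 × (914/999.4) = 1.241×10^4 km³ of water.
Spread over 3.52×10^14 m² of ocean, Δh = 1.241×10^13 / 3.52×10^14 = 0.0353 m.

≈ 0.0353 m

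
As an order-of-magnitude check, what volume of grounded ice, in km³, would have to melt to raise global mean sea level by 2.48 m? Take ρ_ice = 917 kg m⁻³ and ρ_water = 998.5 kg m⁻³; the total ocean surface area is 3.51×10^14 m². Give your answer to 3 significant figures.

≈ 9.48×10^5 km³

Required water volume = Δh × A = 2.48 m × 3.51×10^14 m² = 8.705×10^14 m³ = 8.705×10^5 km³.
Ice volume = water volume × ρ_w/ρ_ice = 8.705×10^5 × 998.5/917 = 9.48×10^5 km³.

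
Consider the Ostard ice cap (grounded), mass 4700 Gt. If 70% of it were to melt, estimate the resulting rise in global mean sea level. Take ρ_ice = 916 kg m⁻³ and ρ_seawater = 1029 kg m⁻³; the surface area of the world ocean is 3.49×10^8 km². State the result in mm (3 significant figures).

Ostard: 0.7 × 4700 Gt = 3.290×10^15 kg; dividing by ρ_w = 1029 kg m⁻³ gives 3.197×10^12 m³ of water.
Spread over 3.49×10^14 m² of ocean, Δh = 3.197×10^12 / 3.49×10^14 = 9.16×10^-3 m = 9.16 mm.

≈ 9.16 mm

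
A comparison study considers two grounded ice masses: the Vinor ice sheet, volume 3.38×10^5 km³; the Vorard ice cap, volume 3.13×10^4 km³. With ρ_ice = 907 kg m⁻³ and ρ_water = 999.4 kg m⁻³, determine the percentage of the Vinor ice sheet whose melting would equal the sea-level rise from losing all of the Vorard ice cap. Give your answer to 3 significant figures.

Equal sea-level rise means equal mass of meltwater, i.e. equal mass of ice lost.
Ice mass of Vorard: 2.839×10^16 kg; ice mass of Vinor: 3.066×10^17 kg.
Fraction required = 2.839×10^16 / 3.066×10^17 = 0.0926 → 9.26 %.

≈ 9.26 %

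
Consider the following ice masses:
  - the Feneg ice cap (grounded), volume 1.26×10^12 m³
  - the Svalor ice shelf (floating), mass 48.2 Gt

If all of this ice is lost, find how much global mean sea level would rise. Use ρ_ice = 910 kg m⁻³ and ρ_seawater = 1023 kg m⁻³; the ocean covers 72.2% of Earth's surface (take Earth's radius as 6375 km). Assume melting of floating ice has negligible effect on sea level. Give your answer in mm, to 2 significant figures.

≈ 3.0 mm

Feneg: 1.26×10^12 m³ × (910/1023) = 1.121×10^12 m³ of water.
The Svalor ice shelf is floating and already displaces its own weight of water, so its melt adds essentially nothing to sea level.
Total added water ≈ 1.121×10^12 m³ over 3.69×10^14 m² → Δh = 3.04×10^-3 m = 3.0 mm.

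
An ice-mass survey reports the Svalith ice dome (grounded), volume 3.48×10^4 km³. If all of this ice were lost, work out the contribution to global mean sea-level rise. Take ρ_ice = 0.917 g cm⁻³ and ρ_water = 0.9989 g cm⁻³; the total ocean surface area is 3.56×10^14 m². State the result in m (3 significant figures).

Svalith: 3.48×10^4 km³ × (917/998.9) = 3.195×10^4 km³ of water.
Spread over 3.56×10^14 m² of ocean, Δh = 3.195×10^13 / 3.56×10^14 = 0.0897 m.

≈ 0.0897 m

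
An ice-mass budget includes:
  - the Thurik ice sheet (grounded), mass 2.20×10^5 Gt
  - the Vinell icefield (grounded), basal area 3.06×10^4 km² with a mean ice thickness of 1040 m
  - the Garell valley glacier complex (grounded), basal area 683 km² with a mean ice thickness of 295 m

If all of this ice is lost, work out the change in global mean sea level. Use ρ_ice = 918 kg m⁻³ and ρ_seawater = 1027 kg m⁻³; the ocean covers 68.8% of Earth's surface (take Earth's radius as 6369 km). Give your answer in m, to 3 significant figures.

≈ 0.692 m

Thurik: 2.20×10^5 Gt = 2.200×10^17 kg; dividing by ρ_w = 1027 kg m⁻³ gives 2.142×10^14 m³ of water.
Vinell: ice volume = 3.06×10^4 km² × 1040 m = 3.182×10^4 km³; 3.182×10^4 × (918/1027) = 2.845×10^4 km³ of water.
Garell: ice volume = 683 km² × 295 m = 201.5 km³; 201.5 × (918/1027) = 180.1 km³ of water.
Total added water ≈ 2.428×10^14 m³ over 3.51×10^14 m² → Δh = 0.692 m.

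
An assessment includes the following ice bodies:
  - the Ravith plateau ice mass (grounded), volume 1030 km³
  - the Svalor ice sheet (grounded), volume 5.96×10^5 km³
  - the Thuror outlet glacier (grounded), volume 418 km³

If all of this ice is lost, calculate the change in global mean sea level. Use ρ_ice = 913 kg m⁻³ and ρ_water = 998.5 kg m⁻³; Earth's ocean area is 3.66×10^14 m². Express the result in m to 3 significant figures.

Ravith: 1030 km³ × (913/998.5) = 941.8 km³ of water.
Svalor: 5.96×10^5 km³ × (913/998.5) = 5.450×10^5 km³ of water.
Thuror: 418 km³ × (913/998.5) = 382.2 km³ of water.
Total added water ≈ 5.463×10^14 m³ over 3.66×10^14 m² → Δh = 1.49 m.

≈ 1.49 m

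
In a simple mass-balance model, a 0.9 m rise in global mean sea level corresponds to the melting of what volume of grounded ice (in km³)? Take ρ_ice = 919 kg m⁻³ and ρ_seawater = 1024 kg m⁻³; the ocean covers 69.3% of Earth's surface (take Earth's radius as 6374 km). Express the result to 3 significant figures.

≈ 3.55×10^5 km³

Required water volume = Δh × A = 0.9 m × 3.54×10^14 m² = 3.184×10^14 m³ = 3.184×10^5 km³.
Ice volume = water volume × ρ_w/ρ_ice = 3.184×10^5 × 1024/919 = 3.55×10^5 km³.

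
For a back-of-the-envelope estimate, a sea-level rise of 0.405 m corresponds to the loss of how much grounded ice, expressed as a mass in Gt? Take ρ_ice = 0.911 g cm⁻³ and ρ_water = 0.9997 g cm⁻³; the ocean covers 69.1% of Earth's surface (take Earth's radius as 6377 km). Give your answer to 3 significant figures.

≈ 1.43×10^5 Gt

Required water volume = Δh × A = 0.405 m × 3.53×10^14 m² = 1.430×10^14 m³.
ρ_w = 0.9997 g cm⁻³ = 999.7 kg m⁻³, so the mass of water = 1.430×10^14 m³ × 999.7 kg m⁻³ = 1.430×10^17 kg = 1.43×10^5 Gt (and the same mass of ice, by conservation).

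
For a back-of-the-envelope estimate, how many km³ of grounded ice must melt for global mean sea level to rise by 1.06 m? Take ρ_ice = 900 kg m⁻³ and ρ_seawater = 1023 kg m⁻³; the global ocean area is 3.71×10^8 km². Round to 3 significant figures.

≈ 4.47×10^5 km³

Required water volume = Δh × A = 1.06 m × 3.71×10^14 m² = 3.933×10^14 m³ = 3.933×10^5 km³.
Ice volume = water volume × ρ_w/ρ_ice = 3.933×10^5 × 1023/900 = 4.47×10^5 km³.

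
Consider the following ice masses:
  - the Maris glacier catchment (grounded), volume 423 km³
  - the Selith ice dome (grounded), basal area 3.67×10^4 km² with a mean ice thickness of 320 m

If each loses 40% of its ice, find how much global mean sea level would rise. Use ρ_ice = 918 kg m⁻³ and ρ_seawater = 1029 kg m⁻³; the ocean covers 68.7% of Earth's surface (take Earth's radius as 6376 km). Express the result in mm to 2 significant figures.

Maris: 0.4 × 423 km³ × (918/1029) = 150.9 km³ of water.
Selith: ice volume = 3.67×10^4 km² × 320 m = 1.174×10^4 km³; 0.4 × 1.174×10^4 × (918/1029) = 4191 km³ of water.
Total added water ≈ 4.342×10^12 m³ over 3.51×10^14 m² → Δh = 0.0124 m = 12 mm.

≈ 12 mm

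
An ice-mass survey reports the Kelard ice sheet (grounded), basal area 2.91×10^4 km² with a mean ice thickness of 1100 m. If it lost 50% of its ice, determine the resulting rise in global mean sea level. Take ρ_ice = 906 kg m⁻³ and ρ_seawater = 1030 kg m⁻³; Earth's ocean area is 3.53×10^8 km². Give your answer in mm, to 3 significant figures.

Kelard: ice volume = 2.91×10^4 km² × 1100 m = 3.201×10^4 km³; 0.5 × 3.201×10^4 × (906/1030) = 1.408×10^4 km³ of water.
Spread over 3.53×10^14 m² of ocean, Δh = 1.408×10^13 / 3.53×10^14 = 0.0399 m = 39.9 mm.

≈ 39.9 mm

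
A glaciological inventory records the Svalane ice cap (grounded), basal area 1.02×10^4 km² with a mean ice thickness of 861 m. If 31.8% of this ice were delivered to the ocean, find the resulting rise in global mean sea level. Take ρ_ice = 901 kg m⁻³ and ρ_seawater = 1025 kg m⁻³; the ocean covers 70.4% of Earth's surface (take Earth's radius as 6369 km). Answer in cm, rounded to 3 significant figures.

≈ 0.684 cm

Svalane: ice volume = 1.02×10^4 km² × 861 m = 8782 km³; 0.318 × 8782 × (901/1025) = 2455 km³ of water.
Spread over 3.59×10^14 m² of ocean, Δh = 2.455×10^12 / 3.59×10^14 = 6.84×10^-3 m = 0.684 cm.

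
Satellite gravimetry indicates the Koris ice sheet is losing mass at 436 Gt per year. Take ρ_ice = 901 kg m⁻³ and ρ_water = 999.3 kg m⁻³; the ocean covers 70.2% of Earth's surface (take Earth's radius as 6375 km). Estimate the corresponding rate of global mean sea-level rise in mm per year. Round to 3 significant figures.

ρ_w = 999.3 kg m⁻³. Annual water volume added = 436 Gt / ρ_w = 4.360×10^14 kg / 999.3 kg m⁻³ = 4.363×10^11 m³.
Δh per year = 4.363×10^11 / 3.59×10^14 = 1.22×10^-3 m = 1.22 mm.

≈ 1.22 mm/yr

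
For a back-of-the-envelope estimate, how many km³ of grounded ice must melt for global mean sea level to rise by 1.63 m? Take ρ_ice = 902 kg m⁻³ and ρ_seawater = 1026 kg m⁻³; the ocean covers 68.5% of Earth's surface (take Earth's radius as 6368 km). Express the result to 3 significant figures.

≈ 6.47×10^5 km³

Required water volume = Δh × A = 1.63 m × 3.49×10^14 m² = 5.690×10^14 m³ = 5.690×10^5 km³.
Ice volume = water volume × ρ_w/ρ_ice = 5.690×10^5 × 1026/902 = 6.47×10^5 km³.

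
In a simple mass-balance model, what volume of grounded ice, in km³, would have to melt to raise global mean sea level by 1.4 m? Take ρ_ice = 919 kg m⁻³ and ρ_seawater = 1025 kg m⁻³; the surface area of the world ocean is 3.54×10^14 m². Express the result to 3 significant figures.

≈ 5.53×10^5 km³

Required water volume = Δh × A = 1.4 m × 3.54×10^14 m² = 4.956×10^14 m³ = 4.956×10^5 km³.
Ice volume = water volume × ρ_w/ρ_ice = 4.956×10^5 × 1025/919 = 5.53×10^5 km³.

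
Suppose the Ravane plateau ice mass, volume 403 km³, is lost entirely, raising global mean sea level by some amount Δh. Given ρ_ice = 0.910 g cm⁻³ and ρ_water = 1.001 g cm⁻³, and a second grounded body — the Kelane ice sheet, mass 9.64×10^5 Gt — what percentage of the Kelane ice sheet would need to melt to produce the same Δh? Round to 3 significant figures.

≈ 0.0380 %

Equal sea-level rise means equal mass of meltwater, i.e. equal mass of ice lost.
Ice mass of Ravane: 3.667×10^14 kg; ice mass of Kelane: 9.640×10^17 kg.
Fraction required = 3.667×10^14 / 9.640×10^17 = 3.80×10^-4 → 0.0380 %.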